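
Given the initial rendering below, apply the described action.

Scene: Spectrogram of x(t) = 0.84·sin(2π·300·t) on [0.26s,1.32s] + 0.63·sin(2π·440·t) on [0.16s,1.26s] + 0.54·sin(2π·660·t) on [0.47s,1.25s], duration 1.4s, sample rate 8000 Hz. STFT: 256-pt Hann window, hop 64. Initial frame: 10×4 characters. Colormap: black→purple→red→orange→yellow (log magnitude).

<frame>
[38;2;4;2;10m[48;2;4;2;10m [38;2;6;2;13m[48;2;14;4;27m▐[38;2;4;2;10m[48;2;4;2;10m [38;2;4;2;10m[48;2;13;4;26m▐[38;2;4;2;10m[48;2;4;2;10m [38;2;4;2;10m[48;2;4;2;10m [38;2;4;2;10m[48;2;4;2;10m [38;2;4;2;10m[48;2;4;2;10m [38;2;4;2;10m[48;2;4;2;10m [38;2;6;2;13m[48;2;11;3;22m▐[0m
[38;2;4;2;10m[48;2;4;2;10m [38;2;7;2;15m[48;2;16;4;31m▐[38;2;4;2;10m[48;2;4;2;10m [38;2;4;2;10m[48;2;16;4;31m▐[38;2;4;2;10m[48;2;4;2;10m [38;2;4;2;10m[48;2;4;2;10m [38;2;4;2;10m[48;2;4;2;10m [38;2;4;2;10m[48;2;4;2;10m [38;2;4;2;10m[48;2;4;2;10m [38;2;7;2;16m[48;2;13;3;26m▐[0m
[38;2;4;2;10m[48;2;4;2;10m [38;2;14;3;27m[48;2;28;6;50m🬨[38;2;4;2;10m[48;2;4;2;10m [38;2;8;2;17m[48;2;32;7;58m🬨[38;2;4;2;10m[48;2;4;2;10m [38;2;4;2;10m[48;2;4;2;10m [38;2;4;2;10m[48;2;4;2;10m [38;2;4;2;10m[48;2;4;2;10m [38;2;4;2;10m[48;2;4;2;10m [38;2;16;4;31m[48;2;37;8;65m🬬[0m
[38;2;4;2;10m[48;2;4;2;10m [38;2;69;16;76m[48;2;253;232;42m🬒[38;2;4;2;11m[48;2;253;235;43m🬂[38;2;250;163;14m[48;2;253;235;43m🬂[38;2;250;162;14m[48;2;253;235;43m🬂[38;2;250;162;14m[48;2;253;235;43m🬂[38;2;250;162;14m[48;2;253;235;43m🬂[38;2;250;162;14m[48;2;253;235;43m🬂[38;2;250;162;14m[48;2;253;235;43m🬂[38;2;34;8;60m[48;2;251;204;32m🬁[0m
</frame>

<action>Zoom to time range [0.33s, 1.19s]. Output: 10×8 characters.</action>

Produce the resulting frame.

<frame>
[38;2;4;2;10m[48;2;4;2;10m [38;2;5;2;12m[48;2;13;3;25m▌[38;2;4;2;10m[48;2;4;2;10m [38;2;4;2;10m[48;2;4;2;10m [38;2;4;2;10m[48;2;4;2;10m [38;2;4;2;10m[48;2;4;2;10m [38;2;4;2;10m[48;2;4;2;10m [38;2;4;2;10m[48;2;4;2;10m [38;2;4;2;10m[48;2;4;2;10m [38;2;4;2;10m[48;2;4;2;10m [0m
[38;2;4;2;10m[48;2;4;2;10m [38;2;5;2;12m[48;2;13;3;25m▌[38;2;4;2;10m[48;2;4;2;10m [38;2;4;2;10m[48;2;4;2;10m [38;2;4;2;10m[48;2;4;2;10m [38;2;4;2;10m[48;2;4;2;10m [38;2;4;2;10m[48;2;4;2;10m [38;2;4;2;10m[48;2;4;2;10m [38;2;4;2;10m[48;2;4;2;10m [38;2;4;2;10m[48;2;4;2;10m [0m
[38;2;4;2;10m[48;2;4;2;10m [38;2;5;2;13m[48;2;14;4;27m▌[38;2;4;2;10m[48;2;4;2;10m [38;2;4;2;10m[48;2;4;2;10m [38;2;4;2;10m[48;2;4;2;10m [38;2;4;2;10m[48;2;4;2;10m [38;2;4;2;10m[48;2;4;2;10m [38;2;4;2;10m[48;2;4;2;10m [38;2;4;2;10m[48;2;4;2;10m [38;2;4;2;10m[48;2;4;2;10m [0m
[38;2;4;2;10m[48;2;4;2;10m [38;2;6;2;13m[48;2;16;4;30m▌[38;2;4;2;10m[48;2;4;2;10m [38;2;4;2;10m[48;2;4;2;10m [38;2;4;2;10m[48;2;4;2;10m [38;2;4;2;10m[48;2;4;2;10m [38;2;4;2;10m[48;2;4;2;10m [38;2;4;2;10m[48;2;4;2;10m [38;2;4;2;10m[48;2;4;2;10m [38;2;4;2;10m[48;2;4;2;10m [0m
[38;2;4;2;10m[48;2;4;2;10m [38;2;6;2;14m[48;2;19;4;36m▌[38;2;4;2;10m[48;2;4;2;10m [38;2;4;2;10m[48;2;4;2;10m [38;2;4;2;10m[48;2;4;2;10m [38;2;4;2;10m[48;2;4;2;10m [38;2;4;2;10m[48;2;4;2;10m [38;2;4;2;10m[48;2;4;2;10m [38;2;4;2;10m[48;2;4;2;10m [38;2;4;2;10m[48;2;4;2;10m [0m
[38;2;4;2;10m[48;2;4;2;10m [38;2;9;2;19m[48;2;29;7;53m▌[38;2;4;2;10m[48;2;4;2;10m [38;2;4;2;10m[48;2;4;2;10m [38;2;4;2;10m[48;2;4;2;10m [38;2;4;2;10m[48;2;4;2;10m [38;2;4;2;10m[48;2;4;2;10m [38;2;4;2;10m[48;2;4;2;10m [38;2;4;2;10m[48;2;4;2;10m [38;2;4;2;10m[48;2;4;2;10m [0m
[38;2;4;2;10m[48;2;31;7;55m🬎[38;2;31;7;54m[48;2;251;191;26m🬕[38;2;5;2;12m[48;2;251;190;25m🬂[38;2;5;2;12m[48;2;251;190;25m🬂[38;2;5;2;12m[48;2;251;190;25m🬂[38;2;5;2;12m[48;2;251;190;25m🬂[38;2;5;2;12m[48;2;251;190;25m🬂[38;2;5;2;12m[48;2;251;190;25m🬂[38;2;5;2;12m[48;2;251;190;25m🬂[38;2;5;2;12m[48;2;251;190;25m🬂[0m
[38;2;254;240;45m[48;2;12;3;23m🬎[38;2;254;240;45m[48;2;20;5;37m🬎[38;2;254;240;45m[48;2;12;3;23m🬎[38;2;254;240;45m[48;2;12;3;23m🬎[38;2;254;240;45m[48;2;12;3;23m🬎[38;2;254;240;45m[48;2;12;3;23m🬎[38;2;254;240;45m[48;2;12;3;23m🬎[38;2;254;240;45m[48;2;12;3;23m🬎[38;2;254;240;45m[48;2;12;3;23m🬎[38;2;254;240;45m[48;2;12;3;23m🬎[0m
</frame>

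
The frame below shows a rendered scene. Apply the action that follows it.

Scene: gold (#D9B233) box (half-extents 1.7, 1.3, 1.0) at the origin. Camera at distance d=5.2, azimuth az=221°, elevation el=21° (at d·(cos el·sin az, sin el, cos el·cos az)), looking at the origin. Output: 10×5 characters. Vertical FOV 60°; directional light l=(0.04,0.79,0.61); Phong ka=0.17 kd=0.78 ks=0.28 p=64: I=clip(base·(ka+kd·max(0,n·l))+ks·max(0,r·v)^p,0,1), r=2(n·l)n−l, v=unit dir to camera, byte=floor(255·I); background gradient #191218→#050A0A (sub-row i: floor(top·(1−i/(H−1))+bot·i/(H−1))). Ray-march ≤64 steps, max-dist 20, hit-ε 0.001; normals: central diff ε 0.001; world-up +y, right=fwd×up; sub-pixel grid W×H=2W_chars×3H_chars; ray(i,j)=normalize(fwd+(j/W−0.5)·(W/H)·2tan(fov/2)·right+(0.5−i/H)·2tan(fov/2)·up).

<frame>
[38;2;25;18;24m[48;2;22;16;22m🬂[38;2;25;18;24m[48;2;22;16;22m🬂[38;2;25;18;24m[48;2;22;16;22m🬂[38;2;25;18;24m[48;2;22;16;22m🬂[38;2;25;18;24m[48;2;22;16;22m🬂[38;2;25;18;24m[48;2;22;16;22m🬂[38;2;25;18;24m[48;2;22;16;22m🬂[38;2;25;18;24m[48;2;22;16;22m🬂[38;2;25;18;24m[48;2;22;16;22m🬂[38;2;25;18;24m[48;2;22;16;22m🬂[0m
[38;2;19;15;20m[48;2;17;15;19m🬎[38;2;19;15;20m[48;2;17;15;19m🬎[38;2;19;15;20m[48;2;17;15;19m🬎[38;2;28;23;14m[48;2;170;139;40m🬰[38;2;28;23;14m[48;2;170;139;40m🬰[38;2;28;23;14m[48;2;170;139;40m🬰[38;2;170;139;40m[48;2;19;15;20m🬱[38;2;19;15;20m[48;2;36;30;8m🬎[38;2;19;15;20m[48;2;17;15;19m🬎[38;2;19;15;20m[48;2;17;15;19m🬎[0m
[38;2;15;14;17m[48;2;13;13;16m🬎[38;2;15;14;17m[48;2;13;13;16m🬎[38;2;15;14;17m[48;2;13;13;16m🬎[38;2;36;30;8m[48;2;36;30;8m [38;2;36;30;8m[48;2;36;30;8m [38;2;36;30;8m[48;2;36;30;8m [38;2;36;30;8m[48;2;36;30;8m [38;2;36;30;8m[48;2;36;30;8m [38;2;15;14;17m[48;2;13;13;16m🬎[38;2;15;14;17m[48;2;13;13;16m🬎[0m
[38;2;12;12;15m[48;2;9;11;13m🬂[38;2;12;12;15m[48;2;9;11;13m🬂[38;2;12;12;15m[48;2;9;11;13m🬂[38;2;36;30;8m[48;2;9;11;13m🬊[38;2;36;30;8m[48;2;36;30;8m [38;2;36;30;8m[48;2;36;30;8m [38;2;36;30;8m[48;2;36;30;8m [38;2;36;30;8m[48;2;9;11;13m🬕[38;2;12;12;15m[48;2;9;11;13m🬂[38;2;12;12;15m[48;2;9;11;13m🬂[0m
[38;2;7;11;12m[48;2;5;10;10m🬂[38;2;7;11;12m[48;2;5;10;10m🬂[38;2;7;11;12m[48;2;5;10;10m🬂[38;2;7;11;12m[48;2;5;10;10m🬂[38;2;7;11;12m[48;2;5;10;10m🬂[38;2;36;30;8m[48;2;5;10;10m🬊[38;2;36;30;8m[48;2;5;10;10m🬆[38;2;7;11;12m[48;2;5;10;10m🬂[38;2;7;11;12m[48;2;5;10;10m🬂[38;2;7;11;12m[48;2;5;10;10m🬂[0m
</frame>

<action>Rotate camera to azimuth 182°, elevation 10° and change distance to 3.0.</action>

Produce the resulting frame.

<frame>
[38;2;36;30;8m[48;2;36;30;8m [38;2;36;30;8m[48;2;36;30;8m [38;2;36;30;8m[48;2;36;30;8m [38;2;36;30;8m[48;2;36;30;8m [38;2;36;30;8m[48;2;36;30;8m [38;2;36;30;8m[48;2;36;30;8m [38;2;36;30;8m[48;2;36;30;8m [38;2;36;30;8m[48;2;36;30;8m [38;2;36;30;8m[48;2;36;30;8m [38;2;36;30;8m[48;2;36;30;8m [0m
[38;2;36;30;8m[48;2;36;30;8m [38;2;36;30;8m[48;2;36;30;8m [38;2;36;30;8m[48;2;36;30;8m [38;2;36;30;8m[48;2;36;30;8m [38;2;36;30;8m[48;2;36;30;8m [38;2;36;30;8m[48;2;36;30;8m [38;2;36;30;8m[48;2;36;30;8m [38;2;36;30;8m[48;2;36;30;8m [38;2;36;30;8m[48;2;36;30;8m [38;2;36;30;8m[48;2;36;30;8m [0m
[38;2;36;30;8m[48;2;36;30;8m [38;2;36;30;8m[48;2;36;30;8m [38;2;36;30;8m[48;2;36;30;8m [38;2;36;30;8m[48;2;36;30;8m [38;2;36;30;8m[48;2;36;30;8m [38;2;36;30;8m[48;2;36;30;8m [38;2;36;30;8m[48;2;36;30;8m [38;2;36;30;8m[48;2;36;30;8m [38;2;36;30;8m[48;2;36;30;8m [38;2;36;30;8m[48;2;36;30;8m [0m
[38;2;36;30;8m[48;2;36;30;8m [38;2;36;30;8m[48;2;36;30;8m [38;2;36;30;8m[48;2;36;30;8m [38;2;36;30;8m[48;2;36;30;8m [38;2;36;30;8m[48;2;36;30;8m [38;2;36;30;8m[48;2;36;30;8m [38;2;36;30;8m[48;2;36;30;8m [38;2;36;30;8m[48;2;36;30;8m [38;2;36;30;8m[48;2;36;30;8m [38;2;36;30;8m[48;2;36;30;8m [0m
[38;2;36;30;8m[48;2;36;30;8m [38;2;36;30;8m[48;2;36;30;8m [38;2;36;30;8m[48;2;36;30;8m [38;2;36;30;8m[48;2;36;30;8m [38;2;36;30;8m[48;2;36;30;8m [38;2;36;30;8m[48;2;36;30;8m [38;2;36;30;8m[48;2;36;30;8m [38;2;36;30;8m[48;2;36;30;8m [38;2;36;30;8m[48;2;36;30;8m [38;2;36;30;8m[48;2;36;30;8m [0m
</frame>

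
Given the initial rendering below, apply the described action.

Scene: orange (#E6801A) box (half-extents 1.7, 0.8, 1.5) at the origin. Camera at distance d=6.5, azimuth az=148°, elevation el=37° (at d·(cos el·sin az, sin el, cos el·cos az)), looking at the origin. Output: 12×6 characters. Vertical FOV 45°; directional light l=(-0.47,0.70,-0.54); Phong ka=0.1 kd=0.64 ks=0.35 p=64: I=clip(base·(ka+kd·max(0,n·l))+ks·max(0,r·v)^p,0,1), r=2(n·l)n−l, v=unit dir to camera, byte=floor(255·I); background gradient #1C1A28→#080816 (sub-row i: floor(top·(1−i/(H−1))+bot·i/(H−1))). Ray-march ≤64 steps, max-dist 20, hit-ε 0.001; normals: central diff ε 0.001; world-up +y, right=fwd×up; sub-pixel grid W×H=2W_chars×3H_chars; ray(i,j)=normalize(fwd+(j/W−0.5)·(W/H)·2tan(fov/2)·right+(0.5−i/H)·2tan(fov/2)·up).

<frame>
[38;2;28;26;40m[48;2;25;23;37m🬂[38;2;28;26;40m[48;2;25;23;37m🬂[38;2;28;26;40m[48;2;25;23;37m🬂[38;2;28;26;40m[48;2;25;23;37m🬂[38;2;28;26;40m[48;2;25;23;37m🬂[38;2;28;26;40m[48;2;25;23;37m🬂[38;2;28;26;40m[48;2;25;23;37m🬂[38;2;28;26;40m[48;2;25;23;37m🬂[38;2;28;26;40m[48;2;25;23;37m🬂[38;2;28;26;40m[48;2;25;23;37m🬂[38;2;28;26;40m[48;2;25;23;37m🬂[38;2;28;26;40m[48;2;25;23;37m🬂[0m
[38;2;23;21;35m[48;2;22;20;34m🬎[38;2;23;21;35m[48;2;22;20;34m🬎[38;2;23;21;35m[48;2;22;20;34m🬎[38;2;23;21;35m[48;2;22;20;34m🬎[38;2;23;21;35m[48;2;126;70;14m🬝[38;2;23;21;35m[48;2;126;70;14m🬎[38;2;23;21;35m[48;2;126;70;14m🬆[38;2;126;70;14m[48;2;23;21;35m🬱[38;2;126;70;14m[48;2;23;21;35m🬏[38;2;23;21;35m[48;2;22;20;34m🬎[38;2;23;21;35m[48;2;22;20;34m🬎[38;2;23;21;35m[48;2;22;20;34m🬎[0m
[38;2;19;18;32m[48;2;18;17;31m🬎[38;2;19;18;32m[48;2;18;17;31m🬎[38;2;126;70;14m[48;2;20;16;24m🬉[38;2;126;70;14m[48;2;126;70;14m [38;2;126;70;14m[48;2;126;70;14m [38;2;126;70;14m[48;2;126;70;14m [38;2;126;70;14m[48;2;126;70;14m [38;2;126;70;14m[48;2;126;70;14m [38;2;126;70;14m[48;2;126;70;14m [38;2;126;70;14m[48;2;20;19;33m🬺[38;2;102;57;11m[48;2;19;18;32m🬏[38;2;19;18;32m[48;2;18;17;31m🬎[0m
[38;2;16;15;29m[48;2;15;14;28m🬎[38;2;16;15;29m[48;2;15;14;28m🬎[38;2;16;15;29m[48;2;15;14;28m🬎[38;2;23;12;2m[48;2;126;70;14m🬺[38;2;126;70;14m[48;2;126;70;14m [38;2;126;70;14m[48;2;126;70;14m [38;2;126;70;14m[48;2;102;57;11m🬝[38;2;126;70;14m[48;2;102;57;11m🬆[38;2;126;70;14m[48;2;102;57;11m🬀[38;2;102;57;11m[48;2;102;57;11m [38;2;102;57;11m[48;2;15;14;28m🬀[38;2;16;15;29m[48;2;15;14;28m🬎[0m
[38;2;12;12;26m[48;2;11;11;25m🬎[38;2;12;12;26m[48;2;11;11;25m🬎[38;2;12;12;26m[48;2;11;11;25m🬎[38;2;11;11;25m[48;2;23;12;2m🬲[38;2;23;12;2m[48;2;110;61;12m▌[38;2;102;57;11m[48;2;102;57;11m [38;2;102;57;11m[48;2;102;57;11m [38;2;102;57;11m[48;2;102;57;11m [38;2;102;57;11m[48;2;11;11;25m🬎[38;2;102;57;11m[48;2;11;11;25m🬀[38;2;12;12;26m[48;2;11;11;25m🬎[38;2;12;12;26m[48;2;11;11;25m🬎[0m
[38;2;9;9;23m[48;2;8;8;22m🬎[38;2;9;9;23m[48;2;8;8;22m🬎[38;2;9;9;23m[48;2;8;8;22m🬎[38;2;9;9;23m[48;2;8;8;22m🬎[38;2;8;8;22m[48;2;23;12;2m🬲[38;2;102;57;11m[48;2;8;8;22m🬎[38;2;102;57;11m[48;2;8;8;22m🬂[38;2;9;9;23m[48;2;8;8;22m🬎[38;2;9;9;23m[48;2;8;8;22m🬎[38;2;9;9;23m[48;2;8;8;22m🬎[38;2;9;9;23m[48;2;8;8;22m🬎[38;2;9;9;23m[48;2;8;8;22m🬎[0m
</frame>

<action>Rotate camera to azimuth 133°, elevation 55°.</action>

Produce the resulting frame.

<frame>
[38;2;28;26;40m[48;2;25;23;37m🬂[38;2;28;26;40m[48;2;25;23;37m🬂[38;2;28;26;40m[48;2;25;23;37m🬂[38;2;28;26;40m[48;2;25;23;37m🬂[38;2;28;26;40m[48;2;25;23;37m🬂[38;2;28;26;40m[48;2;25;23;37m🬂[38;2;28;26;40m[48;2;25;23;37m🬂[38;2;28;26;40m[48;2;25;23;37m🬂[38;2;28;26;40m[48;2;25;23;37m🬂[38;2;28;26;40m[48;2;25;23;37m🬂[38;2;28;26;40m[48;2;25;23;37m🬂[38;2;28;26;40m[48;2;25;23;37m🬂[0m
[38;2;23;21;35m[48;2;22;20;34m🬎[38;2;23;21;35m[48;2;22;20;34m🬎[38;2;23;21;35m[48;2;22;20;34m🬎[38;2;23;21;35m[48;2;22;20;34m🬎[38;2;23;21;35m[48;2;126;70;14m🬎[38;2;24;22;36m[48;2;126;70;14m🬀[38;2;126;70;14m[48;2;126;70;14m [38;2;24;22;36m[48;2;126;70;14m🬂[38;2;23;21;35m[48;2;126;70;14m🬎[38;2;23;21;35m[48;2;22;20;34m🬎[38;2;23;21;35m[48;2;22;20;34m🬎[38;2;23;21;35m[48;2;22;20;34m🬎[0m
[38;2;19;18;32m[48;2;18;17;31m🬎[38;2;19;18;32m[48;2;18;17;31m🬎[38;2;19;18;32m[48;2;126;70;14m🬆[38;2;20;19;33m[48;2;126;70;14m🬀[38;2;126;70;14m[48;2;126;70;14m [38;2;126;70;14m[48;2;126;70;14m [38;2;126;70;14m[48;2;126;70;14m [38;2;126;70;14m[48;2;126;70;14m [38;2;126;70;14m[48;2;126;70;14m [38;2;126;70;14m[48;2;102;57;11m🬝[38;2;102;57;11m[48;2;19;18;32m🬃[38;2;19;18;32m[48;2;18;17;31m🬎[0m
[38;2;16;15;29m[48;2;15;14;28m🬎[38;2;16;15;29m[48;2;15;14;28m🬎[38;2;126;70;14m[48;2;18;13;17m🬁[38;2;126;70;14m[48;2;23;12;2m🬬[38;2;126;70;14m[48;2;126;70;14m [38;2;126;70;14m[48;2;126;70;14m [38;2;126;70;14m[48;2;126;70;14m [38;2;126;70;14m[48;2;126;70;14m [38;2;126;70;14m[48;2;102;57;11m🬝[38;2;110;61;12m[48;2;15;14;28m🬆[38;2;16;15;29m[48;2;15;14;28m🬎[38;2;16;15;29m[48;2;15;14;28m🬎[0m
[38;2;12;12;26m[48;2;11;11;25m🬎[38;2;12;12;26m[48;2;11;11;25m🬎[38;2;12;12;26m[48;2;11;11;25m🬎[38;2;11;11;25m[48;2;23;12;2m🬺[38;2;126;70;14m[48;2;19;11;9m🬊[38;2;126;70;14m[48;2;126;70;14m [38;2;126;70;14m[48;2;126;70;14m [38;2;116;64;12m[48;2;11;11;25m🬝[38;2;102;57;11m[48;2;11;11;25m🬀[38;2;12;12;26m[48;2;11;11;25m🬎[38;2;12;12;26m[48;2;11;11;25m🬎[38;2;12;12;26m[48;2;11;11;25m🬎[0m
[38;2;9;9;23m[48;2;8;8;22m🬎[38;2;9;9;23m[48;2;8;8;22m🬎[38;2;9;9;23m[48;2;8;8;22m🬎[38;2;9;9;23m[48;2;8;8;22m🬎[38;2;9;9;23m[48;2;8;8;22m🬎[38;2;126;70;14m[48;2;14;9;14m🬁[38;2;106;59;11m[48;2;8;8;22m🬝[38;2;102;57;11m[48;2;8;8;22m🬀[38;2;9;9;23m[48;2;8;8;22m🬎[38;2;9;9;23m[48;2;8;8;22m🬎[38;2;9;9;23m[48;2;8;8;22m🬎[38;2;9;9;23m[48;2;8;8;22m🬎[0m
</frame>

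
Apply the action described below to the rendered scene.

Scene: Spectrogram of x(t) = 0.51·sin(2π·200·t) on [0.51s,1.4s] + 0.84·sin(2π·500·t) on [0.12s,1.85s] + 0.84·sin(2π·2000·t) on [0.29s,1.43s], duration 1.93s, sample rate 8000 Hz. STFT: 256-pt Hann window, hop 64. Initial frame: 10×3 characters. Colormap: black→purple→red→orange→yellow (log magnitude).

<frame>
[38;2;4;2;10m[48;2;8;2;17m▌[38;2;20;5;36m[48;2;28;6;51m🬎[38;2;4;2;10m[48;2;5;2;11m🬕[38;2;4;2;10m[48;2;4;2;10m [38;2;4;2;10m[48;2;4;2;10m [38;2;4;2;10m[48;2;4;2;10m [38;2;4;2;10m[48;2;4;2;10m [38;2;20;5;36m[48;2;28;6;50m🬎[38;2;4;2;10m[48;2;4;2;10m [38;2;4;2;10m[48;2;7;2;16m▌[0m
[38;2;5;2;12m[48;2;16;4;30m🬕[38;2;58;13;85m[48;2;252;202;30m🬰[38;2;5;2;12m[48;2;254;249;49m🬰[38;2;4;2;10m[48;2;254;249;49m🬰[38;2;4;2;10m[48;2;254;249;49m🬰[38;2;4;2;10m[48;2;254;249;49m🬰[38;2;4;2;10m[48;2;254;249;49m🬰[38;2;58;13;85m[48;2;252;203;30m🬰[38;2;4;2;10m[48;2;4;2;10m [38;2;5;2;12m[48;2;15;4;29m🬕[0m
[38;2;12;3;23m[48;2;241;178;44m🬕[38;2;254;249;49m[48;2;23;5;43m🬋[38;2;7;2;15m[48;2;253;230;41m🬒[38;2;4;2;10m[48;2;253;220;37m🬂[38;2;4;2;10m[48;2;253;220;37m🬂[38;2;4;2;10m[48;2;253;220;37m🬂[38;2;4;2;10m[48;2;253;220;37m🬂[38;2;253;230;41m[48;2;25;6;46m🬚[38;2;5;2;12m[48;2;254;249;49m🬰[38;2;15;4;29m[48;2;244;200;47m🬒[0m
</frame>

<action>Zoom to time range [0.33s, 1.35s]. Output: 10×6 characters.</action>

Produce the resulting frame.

<frame>
[38;2;4;2;10m[48;2;4;2;10m [38;2;4;2;10m[48;2;4;2;11m▌[38;2;4;2;10m[48;2;4;2;10m [38;2;4;2;10m[48;2;4;2;10m [38;2;4;2;10m[48;2;4;2;10m [38;2;4;2;10m[48;2;4;2;10m [38;2;4;2;10m[48;2;4;2;10m [38;2;4;2;10m[48;2;4;2;10m [38;2;4;2;10m[48;2;4;2;10m [38;2;4;2;10m[48;2;4;2;10m [0m
[38;2;4;2;10m[48;2;4;2;10m [38;2;4;2;10m[48;2;5;2;11m🬝[38;2;4;2;10m[48;2;4;2;10m [38;2;4;2;10m[48;2;4;2;10m [38;2;4;2;10m[48;2;4;2;10m [38;2;4;2;10m[48;2;4;2;10m [38;2;4;2;10m[48;2;4;2;10m [38;2;4;2;10m[48;2;4;2;10m [38;2;4;2;10m[48;2;4;2;10m [38;2;4;2;10m[48;2;4;2;10m [0m
[38;2;4;2;10m[48;2;254;249;49m🬎[38;2;4;2;11m[48;2;254;249;49m🬎[38;2;4;2;10m[48;2;254;249;49m🬎[38;2;4;2;10m[48;2;254;249;49m🬎[38;2;4;2;10m[48;2;254;249;49m🬎[38;2;4;2;10m[48;2;254;249;49m🬎[38;2;4;2;10m[48;2;254;249;49m🬎[38;2;4;2;10m[48;2;254;249;49m🬎[38;2;4;2;10m[48;2;254;249;49m🬎[38;2;4;2;10m[48;2;254;249;49m🬎[0m
[38;2;251;184;23m[48;2;4;2;10m🬂[38;2;251;184;23m[48;2;5;2;12m🬂[38;2;251;184;23m[48;2;4;2;10m🬂[38;2;251;184;23m[48;2;4;2;10m🬂[38;2;251;184;23m[48;2;4;2;10m🬂[38;2;251;184;23m[48;2;4;2;10m🬂[38;2;251;184;23m[48;2;4;2;10m🬂[38;2;251;184;23m[48;2;4;2;10m🬂[38;2;251;184;23m[48;2;4;2;10m🬂[38;2;251;184;23m[48;2;4;2;10m🬂[0m
[38;2;4;2;10m[48;2;4;2;10m [38;2;5;2;11m[48;2;12;3;24m🬕[38;2;4;2;10m[48;2;4;2;10m [38;2;4;2;10m[48;2;4;2;10m [38;2;4;2;10m[48;2;4;2;10m [38;2;4;2;10m[48;2;4;2;10m [38;2;4;2;10m[48;2;4;2;10m [38;2;4;2;10m[48;2;4;2;10m [38;2;4;2;10m[48;2;4;2;10m [38;2;4;2;10m[48;2;4;2;10m [0m
[38;2;254;249;49m[48;2;5;2;12m🬂[38;2;243;192;46m[48;2;5;2;12m🬨[38;2;253;220;37m[48;2;143;36;83m🬰[38;2;253;220;37m[48;2;143;36;83m🬰[38;2;253;220;37m[48;2;143;36;83m🬰[38;2;253;220;37m[48;2;143;36;83m🬰[38;2;253;220;37m[48;2;143;36;83m🬰[38;2;253;220;37m[48;2;143;36;83m🬰[38;2;253;220;37m[48;2;143;36;83m🬰[38;2;253;220;37m[48;2;143;36;83m🬰[0m
</frame>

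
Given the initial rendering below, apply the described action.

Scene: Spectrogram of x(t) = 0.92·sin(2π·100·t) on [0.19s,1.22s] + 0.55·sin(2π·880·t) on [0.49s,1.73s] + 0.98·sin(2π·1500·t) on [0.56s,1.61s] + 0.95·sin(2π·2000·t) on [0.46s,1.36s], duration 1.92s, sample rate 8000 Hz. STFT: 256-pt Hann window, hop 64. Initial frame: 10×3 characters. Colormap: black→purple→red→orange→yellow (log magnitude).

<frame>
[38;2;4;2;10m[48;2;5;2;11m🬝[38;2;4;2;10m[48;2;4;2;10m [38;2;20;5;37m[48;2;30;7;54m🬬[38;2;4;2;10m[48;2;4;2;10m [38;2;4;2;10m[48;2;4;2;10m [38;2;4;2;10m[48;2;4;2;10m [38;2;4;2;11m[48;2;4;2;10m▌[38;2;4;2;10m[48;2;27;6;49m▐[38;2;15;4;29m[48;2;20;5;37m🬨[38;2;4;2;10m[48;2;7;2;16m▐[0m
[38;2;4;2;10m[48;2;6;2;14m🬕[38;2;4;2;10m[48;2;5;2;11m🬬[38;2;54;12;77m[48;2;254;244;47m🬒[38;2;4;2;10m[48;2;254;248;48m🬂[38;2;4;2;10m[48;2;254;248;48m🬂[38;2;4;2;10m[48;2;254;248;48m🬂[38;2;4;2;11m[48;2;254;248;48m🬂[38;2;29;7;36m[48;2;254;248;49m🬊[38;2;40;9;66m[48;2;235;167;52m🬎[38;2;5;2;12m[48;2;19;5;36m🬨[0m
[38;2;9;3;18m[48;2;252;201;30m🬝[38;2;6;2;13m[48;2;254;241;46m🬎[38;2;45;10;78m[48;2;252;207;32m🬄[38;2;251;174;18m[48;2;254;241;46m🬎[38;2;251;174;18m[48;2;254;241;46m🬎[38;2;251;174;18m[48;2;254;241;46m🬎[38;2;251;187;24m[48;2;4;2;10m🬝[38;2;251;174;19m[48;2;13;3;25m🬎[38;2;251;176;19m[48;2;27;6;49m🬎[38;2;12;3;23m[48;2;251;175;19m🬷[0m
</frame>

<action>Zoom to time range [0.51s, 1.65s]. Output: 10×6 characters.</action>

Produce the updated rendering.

<frame>
[38;2;4;2;10m[48;2;16;4;31m▐[38;2;4;2;10m[48;2;4;2;10m [38;2;4;2;10m[48;2;4;2;10m [38;2;4;2;10m[48;2;4;2;10m [38;2;4;2;10m[48;2;4;2;10m [38;2;4;2;10m[48;2;4;2;10m [38;2;4;2;11m[48;2;4;2;10m▌[38;2;4;2;10m[48;2;22;5;40m▌[38;2;4;2;10m[48;2;4;2;10m [38;2;4;2;10m[48;2;15;4;29m▌[0m
[38;2;4;2;11m[48;2;20;5;36m▐[38;2;4;2;10m[48;2;4;2;10m [38;2;4;2;10m[48;2;4;2;10m [38;2;4;2;10m[48;2;4;2;10m [38;2;4;2;10m[48;2;4;2;10m [38;2;4;2;10m[48;2;4;2;10m [38;2;4;2;10m[48;2;5;2;11m🬬[38;2;4;2;10m[48;2;28;7;51m▌[38;2;4;2;10m[48;2;4;2;10m [38;2;4;2;10m[48;2;18;4;34m▌[0m
[38;2;16;4;30m[48;2;254;247;48m🬎[38;2;4;2;10m[48;2;254;247;48m🬎[38;2;4;2;10m[48;2;254;247;48m🬎[38;2;4;2;10m[48;2;254;247;48m🬎[38;2;4;2;10m[48;2;254;247;48m🬎[38;2;4;2;10m[48;2;254;247;48m🬎[38;2;4;2;10m[48;2;254;247;48m🬎[38;2;31;7;45m[48;2;254;245;47m🬎[38;2;4;2;10m[48;2;4;2;10m [38;2;4;2;10m[48;2;28;6;51m▌[0m
[38;2;8;2;16m[48;2;247;190;36m🬇[38;2;7;2;16m[48;2;252;216;35m🬋[38;2;7;2;16m[48;2;252;216;35m🬋[38;2;7;2;16m[48;2;252;216;35m🬋[38;2;7;2;16m[48;2;252;216;35m🬋[38;2;7;2;16m[48;2;252;216;35m🬋[38;2;7;2;17m[48;2;252;216;35m🬋[38;2;41;10;52m[48;2;252;217;36m🬋[38;2;5;2;13m[48;2;254;249;49m🬎[38;2;21;5;38m[48;2;241;195;51m🬆[0m
[38;2;60;15;50m[48;2;251;174;18m🬂[38;2;4;2;10m[48;2;251;174;18m🬂[38;2;4;2;11m[48;2;251;174;18m🬂[38;2;4;2;11m[48;2;251;174;18m🬂[38;2;4;2;10m[48;2;251;174;18m🬂[38;2;4;2;11m[48;2;251;174;18m🬂[38;2;6;2;14m[48;2;251;174;18m🬂[38;2;18;5;35m[48;2;251;174;19m🬂[38;2;4;2;10m[48;2;251;174;18m🬂[38;2;52;13;48m[48;2;251;175;19m🬂[0m
[38;2;19;5;36m[48;2;254;241;46m🬎[38;2;6;2;14m[48;2;254;241;46m🬎[38;2;6;2;14m[48;2;254;241;46m🬎[38;2;6;2;14m[48;2;254;241;46m🬎[38;2;6;2;14m[48;2;254;241;46m🬎[38;2;6;2;14m[48;2;254;241;46m🬎[38;2;22;6;32m[48;2;254;241;46m🬬[38;2;4;2;10m[48;2;22;5;40m▌[38;2;4;2;10m[48;2;4;2;10m [38;2;4;2;10m[48;2;28;6;51m▌[0m
</frame>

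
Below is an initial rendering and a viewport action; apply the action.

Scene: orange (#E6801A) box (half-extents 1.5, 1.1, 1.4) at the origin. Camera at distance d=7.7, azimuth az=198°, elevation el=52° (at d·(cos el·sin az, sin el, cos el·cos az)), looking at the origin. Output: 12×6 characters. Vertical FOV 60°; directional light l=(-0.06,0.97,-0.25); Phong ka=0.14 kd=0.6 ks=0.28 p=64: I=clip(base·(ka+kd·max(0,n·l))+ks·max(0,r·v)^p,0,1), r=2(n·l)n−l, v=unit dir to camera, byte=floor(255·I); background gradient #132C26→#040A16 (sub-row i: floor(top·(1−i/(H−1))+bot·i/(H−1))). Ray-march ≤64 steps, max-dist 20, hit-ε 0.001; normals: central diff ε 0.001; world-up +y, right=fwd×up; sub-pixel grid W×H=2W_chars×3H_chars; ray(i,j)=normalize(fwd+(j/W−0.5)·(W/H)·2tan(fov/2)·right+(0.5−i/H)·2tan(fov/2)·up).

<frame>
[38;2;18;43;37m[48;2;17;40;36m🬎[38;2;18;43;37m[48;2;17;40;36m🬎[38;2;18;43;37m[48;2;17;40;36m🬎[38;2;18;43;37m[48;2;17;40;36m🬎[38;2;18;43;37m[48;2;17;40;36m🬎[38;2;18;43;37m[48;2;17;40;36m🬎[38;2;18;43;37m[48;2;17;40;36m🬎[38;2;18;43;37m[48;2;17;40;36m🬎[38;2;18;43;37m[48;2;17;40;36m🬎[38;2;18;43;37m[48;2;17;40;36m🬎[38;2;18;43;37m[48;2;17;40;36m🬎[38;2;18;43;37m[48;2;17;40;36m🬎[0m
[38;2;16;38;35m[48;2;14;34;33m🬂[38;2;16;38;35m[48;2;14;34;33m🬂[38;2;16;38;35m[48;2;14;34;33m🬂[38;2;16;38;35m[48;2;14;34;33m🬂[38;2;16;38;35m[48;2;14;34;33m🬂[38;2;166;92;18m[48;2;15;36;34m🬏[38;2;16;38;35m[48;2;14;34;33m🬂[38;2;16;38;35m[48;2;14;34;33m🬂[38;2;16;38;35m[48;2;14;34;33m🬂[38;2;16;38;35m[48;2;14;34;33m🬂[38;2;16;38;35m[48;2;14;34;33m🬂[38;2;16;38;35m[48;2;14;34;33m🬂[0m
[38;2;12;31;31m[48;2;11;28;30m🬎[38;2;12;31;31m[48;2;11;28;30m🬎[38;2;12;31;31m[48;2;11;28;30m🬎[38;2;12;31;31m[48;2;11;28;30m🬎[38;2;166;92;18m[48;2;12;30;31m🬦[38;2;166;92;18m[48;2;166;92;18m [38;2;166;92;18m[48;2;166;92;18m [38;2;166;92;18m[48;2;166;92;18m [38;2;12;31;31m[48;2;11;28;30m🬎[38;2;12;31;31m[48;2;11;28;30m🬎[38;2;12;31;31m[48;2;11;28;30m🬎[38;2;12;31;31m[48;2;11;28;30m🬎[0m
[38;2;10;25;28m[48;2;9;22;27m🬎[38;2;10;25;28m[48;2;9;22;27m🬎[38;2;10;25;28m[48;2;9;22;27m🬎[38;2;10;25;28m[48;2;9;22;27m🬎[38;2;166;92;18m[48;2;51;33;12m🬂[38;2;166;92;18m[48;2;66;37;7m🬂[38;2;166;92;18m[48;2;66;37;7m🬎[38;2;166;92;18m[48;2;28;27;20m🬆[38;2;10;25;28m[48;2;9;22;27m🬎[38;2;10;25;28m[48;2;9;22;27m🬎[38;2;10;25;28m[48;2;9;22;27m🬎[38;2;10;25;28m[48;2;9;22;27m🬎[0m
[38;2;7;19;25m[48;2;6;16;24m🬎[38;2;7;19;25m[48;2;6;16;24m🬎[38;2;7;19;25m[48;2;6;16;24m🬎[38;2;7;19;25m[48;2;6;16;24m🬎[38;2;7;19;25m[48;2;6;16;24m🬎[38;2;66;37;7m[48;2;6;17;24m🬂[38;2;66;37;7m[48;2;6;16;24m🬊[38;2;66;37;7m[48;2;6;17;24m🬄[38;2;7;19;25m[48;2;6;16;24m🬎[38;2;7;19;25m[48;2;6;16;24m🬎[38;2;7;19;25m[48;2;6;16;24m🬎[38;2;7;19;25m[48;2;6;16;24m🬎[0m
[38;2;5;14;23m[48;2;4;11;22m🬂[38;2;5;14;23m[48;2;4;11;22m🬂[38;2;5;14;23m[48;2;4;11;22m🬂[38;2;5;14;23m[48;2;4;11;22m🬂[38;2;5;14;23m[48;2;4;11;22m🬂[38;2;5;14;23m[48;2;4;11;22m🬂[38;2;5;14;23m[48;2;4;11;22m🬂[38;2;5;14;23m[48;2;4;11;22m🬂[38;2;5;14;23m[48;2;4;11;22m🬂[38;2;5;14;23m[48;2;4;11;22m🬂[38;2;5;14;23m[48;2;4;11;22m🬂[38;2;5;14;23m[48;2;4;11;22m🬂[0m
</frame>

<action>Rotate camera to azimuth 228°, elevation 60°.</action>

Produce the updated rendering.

<frame>
[38;2;18;43;37m[48;2;17;40;36m🬎[38;2;18;43;37m[48;2;17;40;36m🬎[38;2;18;43;37m[48;2;17;40;36m🬎[38;2;18;43;37m[48;2;17;40;36m🬎[38;2;18;43;37m[48;2;17;40;36m🬎[38;2;18;43;37m[48;2;17;40;36m🬎[38;2;18;43;37m[48;2;17;40;36m🬎[38;2;18;43;37m[48;2;17;40;36m🬎[38;2;18;43;37m[48;2;17;40;36m🬎[38;2;18;43;37m[48;2;17;40;36m🬎[38;2;18;43;37m[48;2;17;40;36m🬎[38;2;18;43;37m[48;2;17;40;36m🬎[0m
[38;2;16;38;35m[48;2;14;34;33m🬂[38;2;16;38;35m[48;2;14;34;33m🬂[38;2;16;38;35m[48;2;14;34;33m🬂[38;2;16;38;35m[48;2;14;34;33m🬂[38;2;16;38;35m[48;2;14;34;33m🬂[38;2;16;38;35m[48;2;14;34;33m🬂[38;2;166;92;18m[48;2;15;36;34m🬏[38;2;16;38;35m[48;2;14;34;33m🬂[38;2;16;38;35m[48;2;14;34;33m🬂[38;2;16;38;35m[48;2;14;34;33m🬂[38;2;16;38;35m[48;2;14;34;33m🬂[38;2;16;38;35m[48;2;14;34;33m🬂[0m
[38;2;12;31;31m[48;2;11;28;30m🬎[38;2;12;31;31m[48;2;11;28;30m🬎[38;2;12;31;31m[48;2;11;28;30m🬎[38;2;12;31;31m[48;2;11;28;30m🬎[38;2;13;32;32m[48;2;166;92;18m🬂[38;2;166;92;18m[48;2;166;92;18m [38;2;166;92;18m[48;2;166;92;18m [38;2;166;92;18m[48;2;13;32;32m🬺[38;2;166;92;18m[48;2;12;30;31m🬏[38;2;12;31;31m[48;2;11;28;30m🬎[38;2;12;31;31m[48;2;11;28;30m🬎[38;2;12;31;31m[48;2;11;28;30m🬎[0m
[38;2;10;25;28m[48;2;9;22;27m🬎[38;2;10;25;28m[48;2;9;22;27m🬎[38;2;10;25;28m[48;2;9;22;27m🬎[38;2;10;25;28m[48;2;9;22;27m🬎[38;2;166;92;18m[48;2;21;26;23m🬁[38;2;166;92;18m[48;2;66;37;7m🬬[38;2;166;92;18m[48;2;166;92;18m [38;2;166;92;18m[48;2;29;22;11m🬆[38;2;40;22;4m[48;2;9;23;27m🬀[38;2;10;25;28m[48;2;9;22;27m🬎[38;2;10;25;28m[48;2;9;22;27m🬎[38;2;10;25;28m[48;2;9;22;27m🬎[0m
[38;2;7;19;25m[48;2;6;16;24m🬎[38;2;7;19;25m[48;2;6;16;24m🬎[38;2;7;19;25m[48;2;6;16;24m🬎[38;2;7;19;25m[48;2;6;16;24m🬎[38;2;7;19;25m[48;2;6;16;24m🬎[38;2;66;37;7m[48;2;6;17;24m🬁[38;2;166;92;18m[48;2;19;18;16m🬀[38;2;7;19;25m[48;2;6;16;24m🬎[38;2;7;19;25m[48;2;6;16;24m🬎[38;2;7;19;25m[48;2;6;16;24m🬎[38;2;7;19;25m[48;2;6;16;24m🬎[38;2;7;19;25m[48;2;6;16;24m🬎[0m
[38;2;5;14;23m[48;2;4;11;22m🬂[38;2;5;14;23m[48;2;4;11;22m🬂[38;2;5;14;23m[48;2;4;11;22m🬂[38;2;5;14;23m[48;2;4;11;22m🬂[38;2;5;14;23m[48;2;4;11;22m🬂[38;2;5;14;23m[48;2;4;11;22m🬂[38;2;5;14;23m[48;2;4;11;22m🬂[38;2;5;14;23m[48;2;4;11;22m🬂[38;2;5;14;23m[48;2;4;11;22m🬂[38;2;5;14;23m[48;2;4;11;22m🬂[38;2;5;14;23m[48;2;4;11;22m🬂[38;2;5;14;23m[48;2;4;11;22m🬂[0m
</frame>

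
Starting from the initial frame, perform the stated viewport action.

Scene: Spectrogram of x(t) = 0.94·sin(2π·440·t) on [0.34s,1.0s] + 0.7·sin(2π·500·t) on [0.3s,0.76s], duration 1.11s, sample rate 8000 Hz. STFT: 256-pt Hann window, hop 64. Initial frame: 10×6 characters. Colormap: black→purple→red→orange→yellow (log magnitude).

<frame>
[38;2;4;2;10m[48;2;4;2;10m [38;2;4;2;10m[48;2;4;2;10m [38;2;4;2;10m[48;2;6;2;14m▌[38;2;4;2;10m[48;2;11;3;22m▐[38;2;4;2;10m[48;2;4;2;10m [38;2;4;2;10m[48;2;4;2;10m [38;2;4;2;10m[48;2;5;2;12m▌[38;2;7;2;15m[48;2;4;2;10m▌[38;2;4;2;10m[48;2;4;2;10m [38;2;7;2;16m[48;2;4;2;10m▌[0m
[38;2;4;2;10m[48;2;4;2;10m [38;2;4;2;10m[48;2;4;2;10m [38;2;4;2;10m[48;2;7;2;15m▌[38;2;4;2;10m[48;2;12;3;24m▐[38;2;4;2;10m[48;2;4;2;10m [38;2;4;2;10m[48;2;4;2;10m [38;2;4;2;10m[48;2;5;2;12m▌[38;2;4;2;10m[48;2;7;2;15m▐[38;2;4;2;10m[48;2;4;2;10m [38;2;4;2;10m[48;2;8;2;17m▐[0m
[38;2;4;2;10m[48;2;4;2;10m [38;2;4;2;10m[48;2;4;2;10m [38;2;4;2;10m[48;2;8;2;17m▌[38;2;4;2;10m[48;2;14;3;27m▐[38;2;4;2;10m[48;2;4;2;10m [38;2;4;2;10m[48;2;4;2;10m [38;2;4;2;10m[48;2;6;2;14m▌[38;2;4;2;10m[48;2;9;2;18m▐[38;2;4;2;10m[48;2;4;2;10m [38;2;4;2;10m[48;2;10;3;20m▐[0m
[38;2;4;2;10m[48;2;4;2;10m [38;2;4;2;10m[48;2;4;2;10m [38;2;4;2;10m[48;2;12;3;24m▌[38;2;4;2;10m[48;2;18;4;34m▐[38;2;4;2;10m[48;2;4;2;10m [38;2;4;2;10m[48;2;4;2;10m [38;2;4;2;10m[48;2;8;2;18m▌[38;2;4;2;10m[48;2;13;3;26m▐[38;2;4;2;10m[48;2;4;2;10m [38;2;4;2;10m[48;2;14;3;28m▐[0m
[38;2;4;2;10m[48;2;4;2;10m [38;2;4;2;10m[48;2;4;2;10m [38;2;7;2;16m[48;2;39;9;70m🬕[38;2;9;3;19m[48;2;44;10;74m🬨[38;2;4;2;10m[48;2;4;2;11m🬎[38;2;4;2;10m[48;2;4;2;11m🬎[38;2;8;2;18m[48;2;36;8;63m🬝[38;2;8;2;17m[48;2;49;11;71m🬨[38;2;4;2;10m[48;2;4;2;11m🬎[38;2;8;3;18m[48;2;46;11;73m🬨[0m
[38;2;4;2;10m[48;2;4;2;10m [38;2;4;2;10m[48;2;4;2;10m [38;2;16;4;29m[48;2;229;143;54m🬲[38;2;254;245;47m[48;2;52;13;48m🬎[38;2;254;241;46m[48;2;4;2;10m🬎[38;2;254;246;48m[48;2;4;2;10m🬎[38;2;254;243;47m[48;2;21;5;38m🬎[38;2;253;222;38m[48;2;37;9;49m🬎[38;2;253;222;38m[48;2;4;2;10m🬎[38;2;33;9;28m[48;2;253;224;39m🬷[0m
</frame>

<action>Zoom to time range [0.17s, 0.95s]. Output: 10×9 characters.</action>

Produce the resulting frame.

<frame>
[38;2;4;2;10m[48;2;4;2;10m [38;2;4;2;10m[48;2;7;2;15m▌[38;2;12;3;24m[48;2;4;2;10m▌[38;2;4;2;10m[48;2;4;2;10m [38;2;4;2;10m[48;2;4;2;10m [38;2;4;2;10m[48;2;4;2;10m [38;2;4;2;10m[48;2;4;2;10m [38;2;4;2;10m[48;2;7;2;15m▌[38;2;4;2;10m[48;2;4;2;10m [38;2;4;2;10m[48;2;4;2;10m [0m
[38;2;4;2;10m[48;2;4;2;10m [38;2;4;2;10m[48;2;7;2;15m▌[38;2;4;2;10m[48;2;12;3;24m▐[38;2;4;2;10m[48;2;4;2;10m [38;2;4;2;10m[48;2;4;2;10m [38;2;4;2;10m[48;2;4;2;10m [38;2;4;2;10m[48;2;4;2;10m [38;2;4;2;10m[48;2;7;2;15m▌[38;2;4;2;10m[48;2;4;2;10m [38;2;4;2;10m[48;2;4;2;10m [0m
[38;2;4;2;10m[48;2;4;2;10m [38;2;4;2;10m[48;2;7;2;15m▌[38;2;4;2;10m[48;2;13;3;25m▐[38;2;4;2;10m[48;2;4;2;10m [38;2;4;2;10m[48;2;4;2;10m [38;2;4;2;10m[48;2;4;2;10m [38;2;4;2;10m[48;2;4;2;10m [38;2;4;2;10m[48;2;7;2;15m▌[38;2;4;2;10m[48;2;4;2;10m [38;2;4;2;10m[48;2;4;2;10m [0m
[38;2;4;2;10m[48;2;4;2;10m [38;2;4;2;10m[48;2;8;2;17m▌[38;2;4;2;10m[48;2;14;4;28m▐[38;2;4;2;10m[48;2;4;2;10m [38;2;4;2;10m[48;2;4;2;10m [38;2;4;2;10m[48;2;4;2;10m [38;2;4;2;10m[48;2;4;2;10m [38;2;4;2;10m[48;2;8;2;17m▌[38;2;4;2;10m[48;2;4;2;10m [38;2;4;2;10m[48;2;4;2;10m [0m
[38;2;4;2;10m[48;2;4;2;10m [38;2;4;2;10m[48;2;10;3;20m▌[38;2;4;2;10m[48;2;17;4;31m▐[38;2;4;2;10m[48;2;4;2;10m [38;2;4;2;10m[48;2;4;2;10m [38;2;4;2;10m[48;2;4;2;10m [38;2;4;2;10m[48;2;4;2;10m [38;2;4;2;10m[48;2;10;3;20m▌[38;2;4;2;10m[48;2;4;2;10m [38;2;4;2;10m[48;2;4;2;10m [0m
[38;2;4;2;10m[48;2;4;2;10m [38;2;4;2;10m[48;2;13;3;26m▌[38;2;4;2;10m[48;2;21;5;38m▐[38;2;4;2;10m[48;2;4;2;10m [38;2;4;2;10m[48;2;4;2;10m [38;2;4;2;10m[48;2;4;2;10m [38;2;4;2;10m[48;2;4;2;10m [38;2;4;2;10m[48;2;14;3;26m▌[38;2;4;2;10m[48;2;4;2;10m [38;2;4;2;10m[48;2;4;2;10m [0m
[38;2;4;2;10m[48;2;4;2;10m [38;2;4;2;10m[48;2;24;6;43m▌[38;2;4;2;10m[48;2;31;7;55m▐[38;2;4;2;10m[48;2;4;2;10m [38;2;4;2;10m[48;2;4;2;10m [38;2;4;2;10m[48;2;4;2;10m [38;2;4;2;10m[48;2;4;2;10m [38;2;4;2;10m[48;2;24;6;43m▌[38;2;4;2;10m[48;2;4;2;10m [38;2;4;2;10m[48;2;4;2;10m [0m
[38;2;4;2;10m[48;2;4;2;10m [38;2;40;10;38m[48;2;253;222;38m🬝[38;2;45;11;48m[48;2;253;229;41m🬎[38;2;5;2;12m[48;2;254;243;47m🬎[38;2;5;2;12m[48;2;254;236;44m🬎[38;2;5;2;12m[48;2;254;236;44m🬎[38;2;5;2;12m[48;2;254;243;47m🬎[38;2;49;12;46m[48;2;253;230;41m🬎[38;2;5;2;11m[48;2;252;196;28m🬎[38;2;5;2;11m[48;2;252;196;28m🬎[0m
[38;2;4;2;10m[48;2;4;2;10m [38;2;29;7;41m[48;2;213;79;60m🬺[38;2;254;249;49m[48;2;60;15;48m🬂[38;2;254;249;49m[48;2;4;2;11m🬂[38;2;254;249;49m[48;2;4;2;11m🬂[38;2;254;249;49m[48;2;4;2;11m🬂[38;2;254;249;49m[48;2;4;2;11m🬂[38;2;254;249;49m[48;2;37;9;49m🬂[38;2;254;249;49m[48;2;4;2;11m🬂[38;2;254;249;49m[48;2;4;2;11m🬂[0m
</frame>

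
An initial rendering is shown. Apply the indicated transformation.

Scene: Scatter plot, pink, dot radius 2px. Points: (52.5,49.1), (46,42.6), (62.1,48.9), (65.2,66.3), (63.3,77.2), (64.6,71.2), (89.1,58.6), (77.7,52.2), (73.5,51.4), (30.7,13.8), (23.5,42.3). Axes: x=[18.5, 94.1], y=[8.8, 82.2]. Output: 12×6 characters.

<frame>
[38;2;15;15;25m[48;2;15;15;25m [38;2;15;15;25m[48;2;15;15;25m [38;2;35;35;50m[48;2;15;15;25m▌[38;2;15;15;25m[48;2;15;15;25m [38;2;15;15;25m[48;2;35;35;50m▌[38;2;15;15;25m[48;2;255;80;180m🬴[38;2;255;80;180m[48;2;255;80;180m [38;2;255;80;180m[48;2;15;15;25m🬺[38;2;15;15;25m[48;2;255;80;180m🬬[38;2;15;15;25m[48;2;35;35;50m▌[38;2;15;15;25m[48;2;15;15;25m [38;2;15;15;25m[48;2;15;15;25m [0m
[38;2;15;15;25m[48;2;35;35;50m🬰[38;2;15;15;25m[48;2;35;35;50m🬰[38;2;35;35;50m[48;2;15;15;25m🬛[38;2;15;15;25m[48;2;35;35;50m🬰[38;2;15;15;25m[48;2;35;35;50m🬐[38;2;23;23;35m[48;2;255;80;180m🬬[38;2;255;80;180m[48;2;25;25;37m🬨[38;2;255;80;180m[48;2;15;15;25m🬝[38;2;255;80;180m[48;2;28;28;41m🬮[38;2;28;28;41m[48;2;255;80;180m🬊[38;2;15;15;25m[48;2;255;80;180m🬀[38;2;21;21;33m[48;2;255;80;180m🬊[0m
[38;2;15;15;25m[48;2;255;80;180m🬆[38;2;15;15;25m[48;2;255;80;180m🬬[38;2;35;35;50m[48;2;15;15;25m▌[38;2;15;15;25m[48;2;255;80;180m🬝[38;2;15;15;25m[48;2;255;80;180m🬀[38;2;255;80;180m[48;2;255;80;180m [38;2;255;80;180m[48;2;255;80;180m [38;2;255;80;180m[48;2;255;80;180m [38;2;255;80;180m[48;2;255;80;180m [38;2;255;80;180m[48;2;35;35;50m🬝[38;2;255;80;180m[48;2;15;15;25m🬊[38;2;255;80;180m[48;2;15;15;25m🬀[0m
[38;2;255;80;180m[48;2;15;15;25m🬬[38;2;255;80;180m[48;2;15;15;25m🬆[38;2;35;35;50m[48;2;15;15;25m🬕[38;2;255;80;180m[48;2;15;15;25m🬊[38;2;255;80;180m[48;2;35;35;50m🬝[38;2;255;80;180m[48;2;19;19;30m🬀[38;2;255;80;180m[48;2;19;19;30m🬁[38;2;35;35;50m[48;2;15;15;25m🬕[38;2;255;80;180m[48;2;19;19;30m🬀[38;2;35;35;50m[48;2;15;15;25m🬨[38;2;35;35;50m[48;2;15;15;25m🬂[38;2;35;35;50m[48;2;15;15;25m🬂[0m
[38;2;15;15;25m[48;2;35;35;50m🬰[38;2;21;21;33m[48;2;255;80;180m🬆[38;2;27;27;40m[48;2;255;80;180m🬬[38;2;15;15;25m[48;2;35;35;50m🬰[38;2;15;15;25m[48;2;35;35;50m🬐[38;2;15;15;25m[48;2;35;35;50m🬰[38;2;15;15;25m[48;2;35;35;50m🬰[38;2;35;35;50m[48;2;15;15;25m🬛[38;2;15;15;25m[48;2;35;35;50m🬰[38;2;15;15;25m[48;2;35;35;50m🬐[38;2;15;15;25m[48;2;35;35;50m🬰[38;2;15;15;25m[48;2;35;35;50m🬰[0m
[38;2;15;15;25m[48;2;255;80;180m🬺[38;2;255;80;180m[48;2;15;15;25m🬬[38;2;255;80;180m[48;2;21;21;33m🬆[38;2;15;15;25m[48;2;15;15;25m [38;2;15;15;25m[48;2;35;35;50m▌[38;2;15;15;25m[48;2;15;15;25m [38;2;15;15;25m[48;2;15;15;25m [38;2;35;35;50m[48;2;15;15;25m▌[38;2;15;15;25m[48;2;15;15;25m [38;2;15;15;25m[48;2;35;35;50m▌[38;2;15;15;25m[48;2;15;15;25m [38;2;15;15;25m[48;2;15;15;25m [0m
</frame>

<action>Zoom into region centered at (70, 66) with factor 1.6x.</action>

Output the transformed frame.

<frame>
[38;2;15;15;25m[48;2;15;15;25m [38;2;15;15;25m[48;2;15;15;25m [38;2;35;35;50m[48;2;15;15;25m▌[38;2;15;15;25m[48;2;15;15;25m [38;2;27;27;40m[48;2;255;80;180m🬬[38;2;15;15;25m[48;2;15;15;25m [38;2;15;15;25m[48;2;15;15;25m [38;2;35;35;50m[48;2;15;15;25m▌[38;2;15;15;25m[48;2;15;15;25m [38;2;15;15;25m[48;2;35;35;50m▌[38;2;15;15;25m[48;2;15;15;25m [38;2;15;15;25m[48;2;15;15;25m [0m
[38;2;15;15;25m[48;2;35;35;50m🬰[38;2;15;15;25m[48;2;35;35;50m🬰[38;2;35;35;50m[48;2;15;15;25m🬛[38;2;15;15;25m[48;2;255;80;180m🬐[38;2;255;80;180m[48;2;255;80;180m [38;2;19;19;30m[48;2;255;80;180m🬸[38;2;15;15;25m[48;2;35;35;50m🬰[38;2;35;35;50m[48;2;15;15;25m🬛[38;2;15;15;25m[48;2;35;35;50m🬰[38;2;15;15;25m[48;2;35;35;50m🬐[38;2;15;15;25m[48;2;35;35;50m🬰[38;2;15;15;25m[48;2;35;35;50m🬰[0m
[38;2;15;15;25m[48;2;15;15;25m [38;2;15;15;25m[48;2;15;15;25m [38;2;35;35;50m[48;2;15;15;25m▌[38;2;255;80;180m[48;2;15;15;25m🬨[38;2;255;80;180m[48;2;255;80;180m [38;2;255;80;180m[48;2;15;15;25m🬲[38;2;15;15;25m[48;2;15;15;25m [38;2;35;35;50m[48;2;15;15;25m▌[38;2;15;15;25m[48;2;15;15;25m [38;2;15;15;25m[48;2;35;35;50m▌[38;2;15;15;25m[48;2;15;15;25m [38;2;15;15;25m[48;2;15;15;25m [0m
[38;2;35;35;50m[48;2;15;15;25m🬂[38;2;35;35;50m[48;2;15;15;25m🬂[38;2;35;35;50m[48;2;15;15;25m🬕[38;2;35;35;50m[48;2;15;15;25m🬂[38;2;255;80;180m[48;2;21;21;33m🬊[38;2;255;80;180m[48;2;19;19;30m🬀[38;2;23;23;35m[48;2;255;80;180m🬝[38;2;31;31;45m[48;2;255;80;180m🬝[38;2;35;35;50m[48;2;15;15;25m🬂[38;2;28;28;41m[48;2;255;80;180m🬆[38;2;255;80;180m[48;2;35;35;50m🬺[38;2;23;23;35m[48;2;255;80;180m🬬[0m
[38;2;21;21;33m[48;2;255;80;180m🬆[38;2;255;80;180m[48;2;15;15;25m🬺[38;2;30;30;43m[48;2;255;80;180m🬎[38;2;15;15;25m[48;2;255;80;180m🬀[38;2;28;28;41m[48;2;255;80;180m🬊[38;2;19;19;30m[48;2;255;80;180m🬴[38;2;255;80;180m[48;2;255;80;180m [38;2;255;80;180m[48;2;255;80;180m [38;2;255;80;180m[48;2;15;15;25m🬛[38;2;27;27;40m[48;2;255;80;180m🬺[38;2;255;80;180m[48;2;21;21;33m🬆[38;2;15;15;25m[48;2;35;35;50m🬰[0m
[38;2;255;80;180m[48;2;255;80;180m [38;2;255;80;180m[48;2;15;15;25m🬕[38;2;35;35;50m[48;2;15;15;25m▌[38;2;255;80;180m[48;2;15;15;25m🬊[38;2;255;80;180m[48;2;27;27;40m🬀[38;2;15;15;25m[48;2;15;15;25m [38;2;15;15;25m[48;2;255;80;180m🬺[38;2;255;80;180m[48;2;27;27;40m🬁[38;2;15;15;25m[48;2;15;15;25m [38;2;15;15;25m[48;2;35;35;50m▌[38;2;15;15;25m[48;2;15;15;25m [38;2;15;15;25m[48;2;15;15;25m [0m
</frame>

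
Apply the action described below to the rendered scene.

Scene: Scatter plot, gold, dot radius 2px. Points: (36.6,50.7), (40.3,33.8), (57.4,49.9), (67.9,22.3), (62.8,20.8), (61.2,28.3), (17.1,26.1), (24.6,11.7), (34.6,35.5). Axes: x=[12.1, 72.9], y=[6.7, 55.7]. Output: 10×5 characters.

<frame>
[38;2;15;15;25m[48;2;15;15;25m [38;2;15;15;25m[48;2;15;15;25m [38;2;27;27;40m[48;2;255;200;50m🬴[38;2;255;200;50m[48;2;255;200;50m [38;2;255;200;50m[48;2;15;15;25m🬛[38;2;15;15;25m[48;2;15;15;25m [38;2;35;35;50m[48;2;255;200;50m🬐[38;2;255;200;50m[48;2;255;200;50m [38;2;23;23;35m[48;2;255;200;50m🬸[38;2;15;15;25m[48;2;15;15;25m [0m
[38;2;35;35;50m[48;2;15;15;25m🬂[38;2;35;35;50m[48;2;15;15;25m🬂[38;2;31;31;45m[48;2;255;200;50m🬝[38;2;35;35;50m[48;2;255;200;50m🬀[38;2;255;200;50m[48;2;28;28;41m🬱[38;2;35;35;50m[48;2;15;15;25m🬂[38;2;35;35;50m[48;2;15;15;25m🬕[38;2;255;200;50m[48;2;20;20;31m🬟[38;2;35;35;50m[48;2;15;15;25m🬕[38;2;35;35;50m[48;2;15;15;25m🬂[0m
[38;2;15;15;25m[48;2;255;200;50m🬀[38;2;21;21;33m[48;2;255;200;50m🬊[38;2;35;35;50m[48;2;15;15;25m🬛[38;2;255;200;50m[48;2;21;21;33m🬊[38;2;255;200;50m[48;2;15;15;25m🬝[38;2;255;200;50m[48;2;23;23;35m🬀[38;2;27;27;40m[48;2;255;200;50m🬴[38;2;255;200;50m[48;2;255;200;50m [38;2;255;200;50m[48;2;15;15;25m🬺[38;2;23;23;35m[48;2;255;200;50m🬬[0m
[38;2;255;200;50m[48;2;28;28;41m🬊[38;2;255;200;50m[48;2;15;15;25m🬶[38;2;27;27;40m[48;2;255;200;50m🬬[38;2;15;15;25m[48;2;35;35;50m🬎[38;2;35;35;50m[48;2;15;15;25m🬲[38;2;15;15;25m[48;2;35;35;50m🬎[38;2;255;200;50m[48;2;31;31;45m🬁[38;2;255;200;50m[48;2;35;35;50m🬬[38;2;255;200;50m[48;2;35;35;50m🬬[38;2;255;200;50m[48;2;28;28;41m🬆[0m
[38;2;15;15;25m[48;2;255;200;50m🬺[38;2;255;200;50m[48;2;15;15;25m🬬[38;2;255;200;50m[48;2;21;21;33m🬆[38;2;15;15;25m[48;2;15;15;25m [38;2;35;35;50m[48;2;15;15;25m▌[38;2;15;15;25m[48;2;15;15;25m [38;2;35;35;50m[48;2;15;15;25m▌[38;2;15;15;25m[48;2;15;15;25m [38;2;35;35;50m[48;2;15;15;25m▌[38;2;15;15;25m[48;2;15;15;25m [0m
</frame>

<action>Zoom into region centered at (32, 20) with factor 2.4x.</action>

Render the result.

<frame>
[38;2;15;15;25m[48;2;15;15;25m [38;2;15;15;25m[48;2;15;15;25m [38;2;35;35;50m[48;2;15;15;25m▌[38;2;15;15;25m[48;2;15;15;25m [38;2;35;35;50m[48;2;15;15;25m▌[38;2;15;15;25m[48;2;15;15;25m [38;2;35;35;50m[48;2;15;15;25m▌[38;2;15;15;25m[48;2;15;15;25m [38;2;35;35;50m[48;2;15;15;25m▌[38;2;15;15;25m[48;2;15;15;25m [0m
[38;2;35;35;50m[48;2;15;15;25m🬂[38;2;35;35;50m[48;2;15;15;25m🬂[38;2;35;35;50m[48;2;15;15;25m🬕[38;2;35;35;50m[48;2;15;15;25m🬂[38;2;35;35;50m[48;2;15;15;25m🬕[38;2;35;35;50m[48;2;15;15;25m🬂[38;2;35;35;50m[48;2;15;15;25m🬕[38;2;35;35;50m[48;2;15;15;25m🬂[38;2;35;35;50m[48;2;15;15;25m🬕[38;2;35;35;50m[48;2;15;15;25m🬂[0m
[38;2;15;15;25m[48;2;35;35;50m🬰[38;2;15;15;25m[48;2;35;35;50m🬰[38;2;35;35;50m[48;2;15;15;25m🬛[38;2;15;15;25m[48;2;35;35;50m🬰[38;2;35;35;50m[48;2;15;15;25m🬛[38;2;15;15;25m[48;2;35;35;50m🬰[38;2;35;35;50m[48;2;15;15;25m🬛[38;2;15;15;25m[48;2;35;35;50m🬰[38;2;35;35;50m[48;2;15;15;25m🬛[38;2;15;15;25m[48;2;35;35;50m🬰[0m
[38;2;15;15;25m[48;2;35;35;50m🬎[38;2;15;15;25m[48;2;255;200;50m🬆[38;2;27;27;40m[48;2;255;200;50m🬬[38;2;15;15;25m[48;2;35;35;50m🬎[38;2;35;35;50m[48;2;15;15;25m🬲[38;2;15;15;25m[48;2;35;35;50m🬎[38;2;35;35;50m[48;2;15;15;25m🬲[38;2;15;15;25m[48;2;35;35;50m🬎[38;2;35;35;50m[48;2;15;15;25m🬲[38;2;15;15;25m[48;2;35;35;50m🬎[0m
[38;2;15;15;25m[48;2;255;200;50m🬺[38;2;255;200;50m[48;2;15;15;25m🬬[38;2;255;200;50m[48;2;21;21;33m🬆[38;2;15;15;25m[48;2;15;15;25m [38;2;35;35;50m[48;2;15;15;25m▌[38;2;15;15;25m[48;2;15;15;25m [38;2;35;35;50m[48;2;15;15;25m▌[38;2;15;15;25m[48;2;15;15;25m [38;2;35;35;50m[48;2;15;15;25m▌[38;2;15;15;25m[48;2;15;15;25m [0m
</frame>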